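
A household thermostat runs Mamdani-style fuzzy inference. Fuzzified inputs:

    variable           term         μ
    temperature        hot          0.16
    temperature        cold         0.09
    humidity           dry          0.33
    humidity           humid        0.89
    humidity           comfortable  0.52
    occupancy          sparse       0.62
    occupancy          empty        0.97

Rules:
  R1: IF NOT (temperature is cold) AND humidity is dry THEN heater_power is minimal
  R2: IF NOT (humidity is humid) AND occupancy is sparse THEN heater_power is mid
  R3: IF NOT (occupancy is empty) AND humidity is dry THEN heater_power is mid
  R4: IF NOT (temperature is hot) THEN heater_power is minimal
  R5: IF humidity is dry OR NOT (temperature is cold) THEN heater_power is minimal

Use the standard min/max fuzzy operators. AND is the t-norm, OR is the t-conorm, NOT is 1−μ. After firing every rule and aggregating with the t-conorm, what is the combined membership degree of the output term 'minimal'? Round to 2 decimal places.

R1: ¬cold=1−0.09=0.91, dry=0.33; AND[min(a, b)] → w = 0.33
R2: ¬humid=1−0.89=0.11, sparse=0.62; AND[min(a, b)] → w = 0.11
R3: ¬empty=1−0.97=0.03, dry=0.33; AND[min(a, b)] → w = 0.03
R4: ¬hot=1−0.16=0.84 → w = 0.84
R5: dry=0.33, ¬cold=1−0.09=0.91; OR[max(a, b)] → w = 0.91
Rules with consequent 'minimal': {R1, R4, R5} → strengths 0.33, 0.84, 0.91
Aggregate via t-conorm [max(a, b)]: 0.91

0.91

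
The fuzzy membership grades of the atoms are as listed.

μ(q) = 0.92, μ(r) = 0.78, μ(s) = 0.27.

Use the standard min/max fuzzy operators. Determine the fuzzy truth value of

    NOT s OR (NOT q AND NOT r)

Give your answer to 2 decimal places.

0.73

NOT s = 1 − 0.27 = 0.73
NOT q = 1 − 0.92 = 0.08
NOT r = 1 − 0.78 = 0.22
NOT q AND NOT r = min(a, b) on (0.08, 0.22) = 0.08
NOT s OR (NOT q AND NOT r) = max(a, b) on (0.73, 0.08) = 0.73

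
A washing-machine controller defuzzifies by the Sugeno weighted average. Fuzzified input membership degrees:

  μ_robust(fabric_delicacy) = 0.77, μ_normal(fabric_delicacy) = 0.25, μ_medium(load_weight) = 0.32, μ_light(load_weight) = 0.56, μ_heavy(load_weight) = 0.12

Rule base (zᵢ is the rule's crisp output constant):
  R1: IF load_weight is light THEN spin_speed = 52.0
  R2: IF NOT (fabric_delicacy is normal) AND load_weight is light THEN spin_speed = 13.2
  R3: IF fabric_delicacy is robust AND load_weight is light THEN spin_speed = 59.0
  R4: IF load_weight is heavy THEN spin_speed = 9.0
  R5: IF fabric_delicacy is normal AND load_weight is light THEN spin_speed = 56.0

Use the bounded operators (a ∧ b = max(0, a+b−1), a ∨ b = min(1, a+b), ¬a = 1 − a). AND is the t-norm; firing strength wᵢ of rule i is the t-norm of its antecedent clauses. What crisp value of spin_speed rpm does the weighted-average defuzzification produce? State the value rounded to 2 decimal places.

R1 (z=52.0): light=0.56 → w = 0.56
R2 (z=13.2): ¬normal=1−0.25=0.75, light=0.56; AND[max(0, a+b−1)] → w = 0.31
R3 (z=59.0): robust=0.77, light=0.56; AND[max(0, a+b−1)] → w = 0.33
R4 (z=9.0): heavy=0.12 → w = 0.12
R5 (z=56.0): normal=0.25, light=0.56; AND[max(0, a+b−1)] → w = 0.00
Weighted average = (0.56·52.0 + 0.31·13.2 + 0.33·59.0 + 0.12·9.0 + 0.00·56.0) / (0.56 + 0.31 + 0.33 + 0.12 + 0.00)
  = 53.7620 / 1.3200 = 40.73

40.73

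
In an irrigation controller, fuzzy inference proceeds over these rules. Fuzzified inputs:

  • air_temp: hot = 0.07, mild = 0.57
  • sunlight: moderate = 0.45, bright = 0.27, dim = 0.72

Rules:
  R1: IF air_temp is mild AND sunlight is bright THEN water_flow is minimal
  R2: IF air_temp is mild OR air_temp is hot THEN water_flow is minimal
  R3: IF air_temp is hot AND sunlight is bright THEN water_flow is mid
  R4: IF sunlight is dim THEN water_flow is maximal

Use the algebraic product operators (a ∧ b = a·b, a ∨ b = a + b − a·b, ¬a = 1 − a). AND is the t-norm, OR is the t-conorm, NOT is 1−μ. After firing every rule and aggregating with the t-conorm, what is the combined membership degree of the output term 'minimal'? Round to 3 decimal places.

0.662

R1: mild=0.57, bright=0.27; AND[a·b] → w = 0.1539
R2: mild=0.57, hot=0.07; OR[a + b − a·b] → w = 0.6001
R3: hot=0.07, bright=0.27; AND[a·b] → w = 0.0189
R4: dim=0.72 → w = 0.7200
Rules with consequent 'minimal': {R1, R2} → strengths 0.1539, 0.6001
Aggregate via t-conorm [a + b − a·b]: 0.6616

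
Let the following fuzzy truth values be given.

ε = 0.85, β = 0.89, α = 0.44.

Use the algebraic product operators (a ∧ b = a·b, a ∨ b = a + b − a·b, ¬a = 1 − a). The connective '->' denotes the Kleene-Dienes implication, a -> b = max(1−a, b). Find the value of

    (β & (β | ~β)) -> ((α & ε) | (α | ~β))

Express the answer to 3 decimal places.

0.688

~β = 1 − 0.8900 = 0.1100
β | ~β = a + b − a·b on (0.8900, 0.1100) = 0.9021
β & (β | ~β) = a·b on (0.8900, 0.9021) = 0.8029
α & ε = a·b on (0.4400, 0.8500) = 0.3740
~β = 1 − 0.8900 = 0.1100
α | ~β = a + b − a·b on (0.4400, 0.1100) = 0.5016
(α & ε) | (α | ~β) = a + b − a·b on (0.3740, 0.5016) = 0.6880
(β & (β | ~β)) -> ((α & ε) | (α | ~β))  [Kleene-Dienes: max(1−a, b)] with a=0.8029, b=0.6880 → 0.6880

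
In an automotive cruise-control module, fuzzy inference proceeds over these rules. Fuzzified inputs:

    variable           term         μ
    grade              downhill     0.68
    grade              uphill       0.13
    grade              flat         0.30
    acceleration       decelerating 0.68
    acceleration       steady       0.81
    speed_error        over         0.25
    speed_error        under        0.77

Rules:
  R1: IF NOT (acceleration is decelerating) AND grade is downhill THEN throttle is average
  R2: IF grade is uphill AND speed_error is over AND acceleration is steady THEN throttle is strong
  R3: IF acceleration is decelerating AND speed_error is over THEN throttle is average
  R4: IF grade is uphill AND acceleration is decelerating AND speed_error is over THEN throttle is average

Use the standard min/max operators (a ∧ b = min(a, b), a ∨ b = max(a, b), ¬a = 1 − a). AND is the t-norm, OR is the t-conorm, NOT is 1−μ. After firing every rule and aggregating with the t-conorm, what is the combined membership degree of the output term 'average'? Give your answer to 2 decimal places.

0.32

R1: ¬decelerating=1−0.68=0.32, downhill=0.68; AND[min(a, b)] → w = 0.32
R2: uphill=0.13, over=0.25, steady=0.81; AND[min(a, b)] → w = 0.13
R3: decelerating=0.68, over=0.25; AND[min(a, b)] → w = 0.25
R4: uphill=0.13, decelerating=0.68, over=0.25; AND[min(a, b)] → w = 0.13
Rules with consequent 'average': {R1, R3, R4} → strengths 0.32, 0.25, 0.13
Aggregate via t-conorm [max(a, b)]: 0.32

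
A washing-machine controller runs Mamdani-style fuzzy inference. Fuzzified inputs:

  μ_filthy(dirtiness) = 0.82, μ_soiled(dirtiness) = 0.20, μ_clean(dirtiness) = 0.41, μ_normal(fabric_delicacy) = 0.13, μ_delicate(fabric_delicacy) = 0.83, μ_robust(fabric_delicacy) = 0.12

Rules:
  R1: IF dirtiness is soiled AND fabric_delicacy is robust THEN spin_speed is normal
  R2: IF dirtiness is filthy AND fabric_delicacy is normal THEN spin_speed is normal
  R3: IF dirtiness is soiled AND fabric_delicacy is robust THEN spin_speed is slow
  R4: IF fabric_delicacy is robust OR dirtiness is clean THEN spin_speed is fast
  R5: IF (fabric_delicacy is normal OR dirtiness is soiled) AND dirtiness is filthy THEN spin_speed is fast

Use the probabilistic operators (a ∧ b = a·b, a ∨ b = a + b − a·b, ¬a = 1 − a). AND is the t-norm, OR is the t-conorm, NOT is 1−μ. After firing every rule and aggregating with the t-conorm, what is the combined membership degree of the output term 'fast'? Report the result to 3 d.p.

R1: soiled=0.20, robust=0.12; AND[a·b] → w = 0.0240
R2: filthy=0.82, normal=0.13; AND[a·b] → w = 0.1066
R3: soiled=0.20, robust=0.12; AND[a·b] → w = 0.0240
R4: robust=0.12, clean=0.41; OR[a + b − a·b] → w = 0.4808
R5: (normal=0.13 OR soiled=0.20) = 0.3040; AND[a·b] with filthy=0.82 → w = 0.2493
Rules with consequent 'fast': {R4, R5} → strengths 0.4808, 0.2493
Aggregate via t-conorm [a + b − a·b]: 0.6102

0.610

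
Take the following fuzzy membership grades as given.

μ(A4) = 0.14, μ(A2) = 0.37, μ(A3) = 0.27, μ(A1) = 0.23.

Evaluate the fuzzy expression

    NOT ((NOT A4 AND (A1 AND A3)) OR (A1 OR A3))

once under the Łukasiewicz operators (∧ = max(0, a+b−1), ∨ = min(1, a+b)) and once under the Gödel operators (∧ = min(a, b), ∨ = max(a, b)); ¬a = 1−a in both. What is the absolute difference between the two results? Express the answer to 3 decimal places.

0.230

Under Łukasiewicz:
  NOT A4 = 1 − 0.14 = 0.86
  A1 AND A3 = max(0, a+b−1) on (0.23, 0.27) = 0.00
  NOT A4 AND (A1 AND A3) = max(0, a+b−1) on (0.86, 0.00) = 0.00
  A1 OR A3 = min(1, a+b) on (0.23, 0.27) = 0.50
  (NOT A4 AND (A1 AND A3)) OR (A1 OR A3) = min(1, a+b) on (0.00, 0.50) = 0.50
  NOT ((NOT A4 AND (A1 AND A3)) OR (A1 OR A3)) = 1 − 0.50 = 0.50
  → value = 0.5000
Under Gödel:
  NOT A4 = 1 − 0.14 = 0.86
  A1 AND A3 = min(a, b) on (0.23, 0.27) = 0.23
  NOT A4 AND (A1 AND A3) = min(a, b) on (0.86, 0.23) = 0.23
  A1 OR A3 = max(a, b) on (0.23, 0.27) = 0.27
  (NOT A4 AND (A1 AND A3)) OR (A1 OR A3) = max(a, b) on (0.23, 0.27) = 0.27
  NOT ((NOT A4 AND (A1 AND A3)) OR (A1 OR A3)) = 1 − 0.27 = 0.73
  → value = 0.7300
|0.5000 − 0.7300| = 0.230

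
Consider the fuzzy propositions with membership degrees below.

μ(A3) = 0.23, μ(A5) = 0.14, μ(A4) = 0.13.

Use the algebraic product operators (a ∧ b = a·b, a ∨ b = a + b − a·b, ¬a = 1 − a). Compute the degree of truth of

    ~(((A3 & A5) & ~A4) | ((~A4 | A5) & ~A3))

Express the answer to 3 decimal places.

0.307

A3 & A5 = a·b on (0.2300, 0.1400) = 0.0322
~A4 = 1 − 0.1300 = 0.8700
(A3 & A5) & ~A4 = a·b on (0.0322, 0.8700) = 0.0280
~A4 = 1 − 0.1300 = 0.8700
~A4 | A5 = a + b − a·b on (0.8700, 0.1400) = 0.8882
~A3 = 1 − 0.2300 = 0.7700
(~A4 | A5) & ~A3 = a·b on (0.8882, 0.7700) = 0.6839
((A3 & A5) & ~A4) | ((~A4 | A5) & ~A3) = a + b − a·b on (0.0280, 0.6839) = 0.6928
~(((A3 & A5) & ~A4) | ((~A4 | A5) & ~A3)) = 1 − 0.6928 = 0.3072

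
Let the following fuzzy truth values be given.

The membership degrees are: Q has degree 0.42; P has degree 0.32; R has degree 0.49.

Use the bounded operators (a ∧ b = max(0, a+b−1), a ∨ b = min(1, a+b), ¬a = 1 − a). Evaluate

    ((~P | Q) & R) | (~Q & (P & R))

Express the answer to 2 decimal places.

0.49

~P = 1 − 0.32 = 0.68
~P | Q = min(1, a+b) on (0.68, 0.42) = 1.00
(~P | Q) & R = max(0, a+b−1) on (1.00, 0.49) = 0.49
~Q = 1 − 0.42 = 0.58
P & R = max(0, a+b−1) on (0.32, 0.49) = 0.00
~Q & (P & R) = max(0, a+b−1) on (0.58, 0.00) = 0.00
((~P | Q) & R) | (~Q & (P & R)) = min(1, a+b) on (0.49, 0.00) = 0.49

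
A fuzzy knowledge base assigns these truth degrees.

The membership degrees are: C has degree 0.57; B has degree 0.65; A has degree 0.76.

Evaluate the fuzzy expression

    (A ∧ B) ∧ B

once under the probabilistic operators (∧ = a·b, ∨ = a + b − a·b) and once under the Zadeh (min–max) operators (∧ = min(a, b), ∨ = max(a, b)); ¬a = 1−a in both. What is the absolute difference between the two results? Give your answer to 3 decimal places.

Under probabilistic:
  A ∧ B = a·b on (0.7600, 0.6500) = 0.4940
  (A ∧ B) ∧ B = a·b on (0.4940, 0.6500) = 0.3211
  → value = 0.3211
Under Zadeh (min–max):
  A ∧ B = min(a, b) on (0.76, 0.65) = 0.65
  (A ∧ B) ∧ B = min(a, b) on (0.65, 0.65) = 0.65
  → value = 0.6500
|0.3211 − 0.6500| = 0.329

0.329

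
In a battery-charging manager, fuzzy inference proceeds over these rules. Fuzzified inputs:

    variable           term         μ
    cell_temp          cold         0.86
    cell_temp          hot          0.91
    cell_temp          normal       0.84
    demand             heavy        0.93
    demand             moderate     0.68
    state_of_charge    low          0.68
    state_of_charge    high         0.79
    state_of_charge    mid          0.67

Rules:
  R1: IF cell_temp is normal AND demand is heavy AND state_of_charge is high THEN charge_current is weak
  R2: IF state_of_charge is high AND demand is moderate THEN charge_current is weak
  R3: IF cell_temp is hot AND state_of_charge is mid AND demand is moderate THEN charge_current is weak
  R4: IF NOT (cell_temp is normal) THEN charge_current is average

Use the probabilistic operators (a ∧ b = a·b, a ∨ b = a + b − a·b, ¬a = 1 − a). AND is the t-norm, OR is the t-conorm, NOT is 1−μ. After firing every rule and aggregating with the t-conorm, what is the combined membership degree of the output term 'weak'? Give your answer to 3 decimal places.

0.896

R1: normal=0.84, heavy=0.93, high=0.79; AND[a·b] → w = 0.6171
R2: high=0.79, moderate=0.68; AND[a·b] → w = 0.5372
R3: hot=0.91, mid=0.67, moderate=0.68; AND[a·b] → w = 0.4146
R4: ¬normal=1−0.84=0.16 → w = 0.1600
Rules with consequent 'weak': {R1, R2, R3} → strengths 0.6171, 0.5372, 0.4146
Aggregate via t-conorm [a + b − a·b]: 0.8963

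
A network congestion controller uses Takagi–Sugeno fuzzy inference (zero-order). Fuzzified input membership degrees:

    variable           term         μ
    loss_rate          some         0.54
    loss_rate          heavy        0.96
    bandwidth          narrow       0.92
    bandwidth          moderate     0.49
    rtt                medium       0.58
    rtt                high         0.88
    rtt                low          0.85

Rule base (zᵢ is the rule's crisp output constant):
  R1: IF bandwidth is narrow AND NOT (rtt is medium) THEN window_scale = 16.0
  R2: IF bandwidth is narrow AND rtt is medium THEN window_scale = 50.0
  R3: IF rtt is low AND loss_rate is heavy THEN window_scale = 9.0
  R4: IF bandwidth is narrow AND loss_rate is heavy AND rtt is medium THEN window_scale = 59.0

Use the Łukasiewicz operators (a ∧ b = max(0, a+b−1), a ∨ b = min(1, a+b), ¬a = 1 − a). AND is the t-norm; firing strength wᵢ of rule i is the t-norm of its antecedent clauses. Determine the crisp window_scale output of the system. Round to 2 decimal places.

R1 (z=16.0): narrow=0.92, ¬medium=1−0.58=0.42; AND[max(0, a+b−1)] → w = 0.34
R2 (z=50.0): narrow=0.92, medium=0.58; AND[max(0, a+b−1)] → w = 0.50
R3 (z=9.0): low=0.85, heavy=0.96; AND[max(0, a+b−1)] → w = 0.81
R4 (z=59.0): narrow=0.92, heavy=0.96, medium=0.58; AND[max(0, a+b−1)] → w = 0.46
Weighted average = (0.34·16.0 + 0.50·50.0 + 0.81·9.0 + 0.46·59.0) / (0.34 + 0.50 + 0.81 + 0.46)
  = 64.8700 / 2.1100 = 30.74

30.74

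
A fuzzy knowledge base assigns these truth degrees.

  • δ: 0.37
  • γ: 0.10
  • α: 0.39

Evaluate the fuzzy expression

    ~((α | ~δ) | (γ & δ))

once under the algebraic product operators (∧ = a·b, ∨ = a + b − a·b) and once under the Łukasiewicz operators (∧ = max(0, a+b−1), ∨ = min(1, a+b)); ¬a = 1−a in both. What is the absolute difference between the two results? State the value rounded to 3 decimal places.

0.217

Under algebraic product:
  ~δ = 1 − 0.3700 = 0.6300
  α | ~δ = a + b − a·b on (0.3900, 0.6300) = 0.7743
  γ & δ = a·b on (0.1000, 0.3700) = 0.0370
  (α | ~δ) | (γ & δ) = a + b − a·b on (0.7743, 0.0370) = 0.7827
  ~((α | ~δ) | (γ & δ)) = 1 − 0.7827 = 0.2173
  → value = 0.2173
Under Łukasiewicz:
  ~δ = 1 − 0.37 = 0.63
  α | ~δ = min(1, a+b) on (0.39, 0.63) = 1.00
  γ & δ = max(0, a+b−1) on (0.10, 0.37) = 0.00
  (α | ~δ) | (γ & δ) = min(1, a+b) on (1.00, 0.00) = 1.00
  ~((α | ~δ) | (γ & δ)) = 1 − 1.00 = 0.00
  → value = 0.0000
|0.2173 − 0.0000| = 0.217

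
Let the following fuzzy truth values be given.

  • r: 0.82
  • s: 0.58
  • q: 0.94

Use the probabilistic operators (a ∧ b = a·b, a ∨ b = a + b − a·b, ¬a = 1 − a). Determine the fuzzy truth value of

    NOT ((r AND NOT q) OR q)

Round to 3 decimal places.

0.057

NOT q = 1 − 0.9400 = 0.0600
r AND NOT q = a·b on (0.8200, 0.0600) = 0.0492
(r AND NOT q) OR q = a + b − a·b on (0.0492, 0.9400) = 0.9430
NOT ((r AND NOT q) OR q) = 1 − 0.9430 = 0.0570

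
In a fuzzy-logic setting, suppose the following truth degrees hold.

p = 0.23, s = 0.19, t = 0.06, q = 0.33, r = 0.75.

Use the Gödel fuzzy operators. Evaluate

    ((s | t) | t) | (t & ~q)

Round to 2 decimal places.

s | t = max(a, b) on (0.19, 0.06) = 0.19
(s | t) | t = max(a, b) on (0.19, 0.06) = 0.19
~q = 1 − 0.33 = 0.67
t & ~q = min(a, b) on (0.06, 0.67) = 0.06
((s | t) | t) | (t & ~q) = max(a, b) on (0.19, 0.06) = 0.19

0.19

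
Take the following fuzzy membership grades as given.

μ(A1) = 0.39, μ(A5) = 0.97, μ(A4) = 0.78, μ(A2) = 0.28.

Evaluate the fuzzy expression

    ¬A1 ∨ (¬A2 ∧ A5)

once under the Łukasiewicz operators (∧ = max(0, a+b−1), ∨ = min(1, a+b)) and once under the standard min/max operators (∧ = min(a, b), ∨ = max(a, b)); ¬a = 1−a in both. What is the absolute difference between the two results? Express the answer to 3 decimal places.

Under Łukasiewicz:
  ¬A1 = 1 − 0.39 = 0.61
  ¬A2 = 1 − 0.28 = 0.72
  ¬A2 ∧ A5 = max(0, a+b−1) on (0.72, 0.97) = 0.69
  ¬A1 ∨ (¬A2 ∧ A5) = min(1, a+b) on (0.61, 0.69) = 1.00
  → value = 1.0000
Under standard min/max:
  ¬A1 = 1 − 0.39 = 0.61
  ¬A2 = 1 − 0.28 = 0.72
  ¬A2 ∧ A5 = min(a, b) on (0.72, 0.97) = 0.72
  ¬A1 ∨ (¬A2 ∧ A5) = max(a, b) on (0.61, 0.72) = 0.72
  → value = 0.7200
|1.0000 − 0.7200| = 0.280

0.280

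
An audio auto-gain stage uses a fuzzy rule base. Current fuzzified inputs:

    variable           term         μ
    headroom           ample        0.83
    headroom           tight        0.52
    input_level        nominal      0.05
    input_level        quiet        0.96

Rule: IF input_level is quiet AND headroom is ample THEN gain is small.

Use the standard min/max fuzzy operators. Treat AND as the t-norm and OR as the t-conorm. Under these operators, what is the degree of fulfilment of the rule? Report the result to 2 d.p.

0.83

firing strength: quiet=0.96, ample=0.83; AND[min(a, b)] → w = 0.83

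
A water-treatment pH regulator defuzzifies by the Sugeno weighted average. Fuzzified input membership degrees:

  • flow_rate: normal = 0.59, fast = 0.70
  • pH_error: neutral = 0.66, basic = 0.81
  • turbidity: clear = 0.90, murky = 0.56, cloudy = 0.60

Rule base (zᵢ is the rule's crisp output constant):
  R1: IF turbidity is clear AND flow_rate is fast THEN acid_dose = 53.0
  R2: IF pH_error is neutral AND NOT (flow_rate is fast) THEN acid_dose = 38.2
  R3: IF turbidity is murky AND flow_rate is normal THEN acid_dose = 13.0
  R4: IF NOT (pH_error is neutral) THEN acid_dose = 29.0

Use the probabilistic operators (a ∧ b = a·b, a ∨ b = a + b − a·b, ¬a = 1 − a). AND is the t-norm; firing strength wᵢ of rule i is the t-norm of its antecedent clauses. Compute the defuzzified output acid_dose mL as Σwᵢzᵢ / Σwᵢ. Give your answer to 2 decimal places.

36.78

R1 (z=53.0): clear=0.90, fast=0.70; AND[a·b] → w = 0.6300
R2 (z=38.2): neutral=0.66, ¬fast=1−0.70=0.30; AND[a·b] → w = 0.1980
R3 (z=13.0): murky=0.56, normal=0.59; AND[a·b] → w = 0.3304
R4 (z=29.0): ¬neutral=1−0.66=0.34 → w = 0.3400
Weighted average = (0.6300·53.0 + 0.1980·38.2 + 0.3304·13.0 + 0.3400·29.0) / (0.6300 + 0.1980 + 0.3304 + 0.3400)
  = 55.1088 / 1.4984 = 36.78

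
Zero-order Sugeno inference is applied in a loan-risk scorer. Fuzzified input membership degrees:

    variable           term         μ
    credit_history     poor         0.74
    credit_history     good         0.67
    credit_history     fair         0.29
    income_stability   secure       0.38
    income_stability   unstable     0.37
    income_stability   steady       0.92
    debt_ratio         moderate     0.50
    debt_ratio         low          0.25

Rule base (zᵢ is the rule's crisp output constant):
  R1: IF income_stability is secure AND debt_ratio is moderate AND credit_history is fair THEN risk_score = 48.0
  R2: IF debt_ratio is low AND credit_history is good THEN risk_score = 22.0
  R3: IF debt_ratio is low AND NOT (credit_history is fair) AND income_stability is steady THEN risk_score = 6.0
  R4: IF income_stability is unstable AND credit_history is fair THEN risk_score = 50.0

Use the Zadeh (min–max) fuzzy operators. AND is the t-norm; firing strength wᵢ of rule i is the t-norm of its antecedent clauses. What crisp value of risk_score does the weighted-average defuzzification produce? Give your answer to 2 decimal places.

R1 (z=48.0): secure=0.38, moderate=0.50, fair=0.29; AND[min(a, b)] → w = 0.29
R2 (z=22.0): low=0.25, good=0.67; AND[min(a, b)] → w = 0.25
R3 (z=6.0): low=0.25, ¬fair=1−0.29=0.71, steady=0.92; AND[min(a, b)] → w = 0.25
R4 (z=50.0): unstable=0.37, fair=0.29; AND[min(a, b)] → w = 0.29
Weighted average = (0.29·48.0 + 0.25·22.0 + 0.25·6.0 + 0.29·50.0) / (0.29 + 0.25 + 0.25 + 0.29)
  = 35.4200 / 1.0800 = 32.80

32.80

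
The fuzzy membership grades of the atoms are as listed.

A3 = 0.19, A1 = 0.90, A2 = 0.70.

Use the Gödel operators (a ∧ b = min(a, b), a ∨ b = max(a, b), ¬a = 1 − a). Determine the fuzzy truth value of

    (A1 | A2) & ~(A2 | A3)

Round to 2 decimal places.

0.30

A1 | A2 = max(a, b) on (0.90, 0.70) = 0.90
A2 | A3 = max(a, b) on (0.70, 0.19) = 0.70
~(A2 | A3) = 1 − 0.70 = 0.30
(A1 | A2) & ~(A2 | A3) = min(a, b) on (0.90, 0.30) = 0.30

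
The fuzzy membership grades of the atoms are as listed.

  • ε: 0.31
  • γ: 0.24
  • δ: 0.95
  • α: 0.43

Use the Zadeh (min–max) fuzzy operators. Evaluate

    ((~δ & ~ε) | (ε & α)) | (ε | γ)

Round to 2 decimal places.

~δ = 1 − 0.95 = 0.05
~ε = 1 − 0.31 = 0.69
~δ & ~ε = min(a, b) on (0.05, 0.69) = 0.05
ε & α = min(a, b) on (0.31, 0.43) = 0.31
(~δ & ~ε) | (ε & α) = max(a, b) on (0.05, 0.31) = 0.31
ε | γ = max(a, b) on (0.31, 0.24) = 0.31
((~δ & ~ε) | (ε & α)) | (ε | γ) = max(a, b) on (0.31, 0.31) = 0.31

0.31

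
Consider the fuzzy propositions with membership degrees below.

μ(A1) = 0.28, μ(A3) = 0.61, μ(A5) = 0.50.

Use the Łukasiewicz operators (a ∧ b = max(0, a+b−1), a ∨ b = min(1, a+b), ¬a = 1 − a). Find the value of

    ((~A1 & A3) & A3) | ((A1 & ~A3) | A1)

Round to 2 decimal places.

0.28

~A1 = 1 − 0.28 = 0.72
~A1 & A3 = max(0, a+b−1) on (0.72, 0.61) = 0.33
(~A1 & A3) & A3 = max(0, a+b−1) on (0.33, 0.61) = 0.00
~A3 = 1 − 0.61 = 0.39
A1 & ~A3 = max(0, a+b−1) on (0.28, 0.39) = 0.00
(A1 & ~A3) | A1 = min(1, a+b) on (0.00, 0.28) = 0.28
((~A1 & A3) & A3) | ((A1 & ~A3) | A1) = min(1, a+b) on (0.00, 0.28) = 0.28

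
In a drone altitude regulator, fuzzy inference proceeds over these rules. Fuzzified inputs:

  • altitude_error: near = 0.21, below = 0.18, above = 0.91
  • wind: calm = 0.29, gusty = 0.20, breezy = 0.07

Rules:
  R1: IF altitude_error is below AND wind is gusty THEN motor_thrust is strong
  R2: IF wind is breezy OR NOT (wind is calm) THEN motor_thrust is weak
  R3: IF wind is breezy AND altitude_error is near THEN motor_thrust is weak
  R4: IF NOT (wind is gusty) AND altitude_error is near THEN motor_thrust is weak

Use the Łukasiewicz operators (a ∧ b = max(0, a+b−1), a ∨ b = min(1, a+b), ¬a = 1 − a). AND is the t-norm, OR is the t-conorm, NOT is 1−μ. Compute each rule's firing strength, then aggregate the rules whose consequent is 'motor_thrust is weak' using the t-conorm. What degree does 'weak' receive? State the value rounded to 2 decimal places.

0.79

R1: below=0.18, gusty=0.20; AND[max(0, a+b−1)] → w = 0.00
R2: breezy=0.07, ¬calm=1−0.29=0.71; OR[min(1, a+b)] → w = 0.78
R3: breezy=0.07, near=0.21; AND[max(0, a+b−1)] → w = 0.00
R4: ¬gusty=1−0.20=0.80, near=0.21; AND[max(0, a+b−1)] → w = 0.01
Rules with consequent 'weak': {R2, R3, R4} → strengths 0.78, 0.00, 0.01
Aggregate via t-conorm [min(1, a+b)]: 0.79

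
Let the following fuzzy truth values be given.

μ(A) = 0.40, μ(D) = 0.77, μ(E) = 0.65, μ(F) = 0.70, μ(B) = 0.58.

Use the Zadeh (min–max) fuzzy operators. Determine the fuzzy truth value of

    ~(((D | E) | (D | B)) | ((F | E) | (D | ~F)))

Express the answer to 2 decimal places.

D | E = max(a, b) on (0.77, 0.65) = 0.77
D | B = max(a, b) on (0.77, 0.58) = 0.77
(D | E) | (D | B) = max(a, b) on (0.77, 0.77) = 0.77
F | E = max(a, b) on (0.70, 0.65) = 0.70
~F = 1 − 0.70 = 0.30
D | ~F = max(a, b) on (0.77, 0.30) = 0.77
(F | E) | (D | ~F) = max(a, b) on (0.70, 0.77) = 0.77
((D | E) | (D | B)) | ((F | E) | (D | ~F)) = max(a, b) on (0.77, 0.77) = 0.77
~(((D | E) | (D | B)) | ((F | E) | (D | ~F))) = 1 − 0.77 = 0.23

0.23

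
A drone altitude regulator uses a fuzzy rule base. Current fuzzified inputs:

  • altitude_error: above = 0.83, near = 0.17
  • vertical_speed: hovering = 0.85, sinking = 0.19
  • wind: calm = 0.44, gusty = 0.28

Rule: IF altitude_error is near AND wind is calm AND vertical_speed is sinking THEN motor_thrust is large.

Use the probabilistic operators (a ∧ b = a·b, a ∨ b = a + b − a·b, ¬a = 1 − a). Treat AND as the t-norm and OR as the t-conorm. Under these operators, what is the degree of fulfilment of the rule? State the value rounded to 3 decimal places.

firing strength: near=0.17, calm=0.44, sinking=0.19; AND[a·b] → w = 0.0142

0.014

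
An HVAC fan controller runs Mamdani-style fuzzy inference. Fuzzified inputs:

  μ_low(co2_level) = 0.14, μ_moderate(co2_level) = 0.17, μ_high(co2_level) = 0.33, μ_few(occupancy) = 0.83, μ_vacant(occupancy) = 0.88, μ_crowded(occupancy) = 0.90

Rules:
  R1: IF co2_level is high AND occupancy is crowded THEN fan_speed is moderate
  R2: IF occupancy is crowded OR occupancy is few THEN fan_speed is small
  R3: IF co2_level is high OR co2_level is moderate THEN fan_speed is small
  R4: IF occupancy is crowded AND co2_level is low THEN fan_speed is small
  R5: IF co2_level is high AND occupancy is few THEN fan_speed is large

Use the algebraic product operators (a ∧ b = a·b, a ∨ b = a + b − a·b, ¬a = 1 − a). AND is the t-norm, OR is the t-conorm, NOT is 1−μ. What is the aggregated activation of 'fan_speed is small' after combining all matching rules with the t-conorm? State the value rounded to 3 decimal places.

R1: high=0.33, crowded=0.90; AND[a·b] → w = 0.2970
R2: crowded=0.90, few=0.83; OR[a + b − a·b] → w = 0.9830
R3: high=0.33, moderate=0.17; OR[a + b − a·b] → w = 0.4439
R4: crowded=0.90, low=0.14; AND[a·b] → w = 0.1260
R5: high=0.33, few=0.83; AND[a·b] → w = 0.2739
Rules with consequent 'small': {R2, R3, R4} → strengths 0.9830, 0.4439, 0.1260
Aggregate via t-conorm [a + b − a·b]: 0.9917

0.992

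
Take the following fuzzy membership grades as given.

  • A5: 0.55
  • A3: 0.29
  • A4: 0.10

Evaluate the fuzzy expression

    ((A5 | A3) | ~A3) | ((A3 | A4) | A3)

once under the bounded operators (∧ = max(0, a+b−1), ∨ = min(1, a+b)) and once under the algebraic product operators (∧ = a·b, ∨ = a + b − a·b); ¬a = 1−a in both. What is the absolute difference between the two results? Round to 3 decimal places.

0.042

Under bounded:
  A5 | A3 = min(1, a+b) on (0.55, 0.29) = 0.84
  ~A3 = 1 − 0.29 = 0.71
  (A5 | A3) | ~A3 = min(1, a+b) on (0.84, 0.71) = 1.00
  A3 | A4 = min(1, a+b) on (0.29, 0.10) = 0.39
  (A3 | A4) | A3 = min(1, a+b) on (0.39, 0.29) = 0.68
  ((A5 | A3) | ~A3) | ((A3 | A4) | A3) = min(1, a+b) on (1.00, 0.68) = 1.00
  → value = 1.0000
Under algebraic product:
  A5 | A3 = a + b − a·b on (0.5500, 0.2900) = 0.6805
  ~A3 = 1 − 0.2900 = 0.7100
  (A5 | A3) | ~A3 = a + b − a·b on (0.6805, 0.7100) = 0.9073
  A3 | A4 = a + b − a·b on (0.2900, 0.1000) = 0.3610
  (A3 | A4) | A3 = a + b − a·b on (0.3610, 0.2900) = 0.5463
  ((A5 | A3) | ~A3) | ((A3 | A4) | A3) = a + b − a·b on (0.9073, 0.5463) = 0.9580
  → value = 0.9580
|1.0000 − 0.9580| = 0.042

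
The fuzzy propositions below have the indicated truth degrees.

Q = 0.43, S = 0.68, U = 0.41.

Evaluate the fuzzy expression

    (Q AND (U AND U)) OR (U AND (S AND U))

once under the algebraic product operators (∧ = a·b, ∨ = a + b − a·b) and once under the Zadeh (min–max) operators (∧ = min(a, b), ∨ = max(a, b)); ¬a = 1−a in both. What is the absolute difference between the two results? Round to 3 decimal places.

Under algebraic product:
  U AND U = a·b on (0.4100, 0.4100) = 0.1681
  Q AND (U AND U) = a·b on (0.4300, 0.1681) = 0.0723
  S AND U = a·b on (0.6800, 0.4100) = 0.2788
  U AND (S AND U) = a·b on (0.4100, 0.2788) = 0.1143
  (Q AND (U AND U)) OR (U AND (S AND U)) = a + b − a·b on (0.0723, 0.1143) = 0.1783
  → value = 0.1783
Under Zadeh (min–max):
  U AND U = min(a, b) on (0.41, 0.41) = 0.41
  Q AND (U AND U) = min(a, b) on (0.43, 0.41) = 0.41
  S AND U = min(a, b) on (0.68, 0.41) = 0.41
  U AND (S AND U) = min(a, b) on (0.41, 0.41) = 0.41
  (Q AND (U AND U)) OR (U AND (S AND U)) = max(a, b) on (0.41, 0.41) = 0.41
  → value = 0.4100
|0.1783 − 0.4100| = 0.232

0.232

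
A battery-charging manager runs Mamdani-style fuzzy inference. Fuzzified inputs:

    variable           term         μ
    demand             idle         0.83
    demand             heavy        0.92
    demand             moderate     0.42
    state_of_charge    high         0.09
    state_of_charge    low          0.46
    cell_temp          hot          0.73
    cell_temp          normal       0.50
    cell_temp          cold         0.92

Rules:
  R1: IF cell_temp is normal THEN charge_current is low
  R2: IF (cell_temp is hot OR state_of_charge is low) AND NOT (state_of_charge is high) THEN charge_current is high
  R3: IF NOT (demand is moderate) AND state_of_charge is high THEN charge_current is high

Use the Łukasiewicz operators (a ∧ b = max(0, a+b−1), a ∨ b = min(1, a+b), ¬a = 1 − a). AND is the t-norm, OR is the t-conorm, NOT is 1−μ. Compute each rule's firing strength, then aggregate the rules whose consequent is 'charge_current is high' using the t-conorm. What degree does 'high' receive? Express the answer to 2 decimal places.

0.91

R1: normal=0.50 → w = 0.50
R2: (hot=0.73 OR low=0.46) = 1.00; AND[max(0, a+b−1)] with ¬high=1−0.09=0.91 → w = 0.91
R3: ¬moderate=1−0.42=0.58, high=0.09; AND[max(0, a+b−1)] → w = 0.00
Rules with consequent 'high': {R2, R3} → strengths 0.91, 0.00
Aggregate via t-conorm [min(1, a+b)]: 0.91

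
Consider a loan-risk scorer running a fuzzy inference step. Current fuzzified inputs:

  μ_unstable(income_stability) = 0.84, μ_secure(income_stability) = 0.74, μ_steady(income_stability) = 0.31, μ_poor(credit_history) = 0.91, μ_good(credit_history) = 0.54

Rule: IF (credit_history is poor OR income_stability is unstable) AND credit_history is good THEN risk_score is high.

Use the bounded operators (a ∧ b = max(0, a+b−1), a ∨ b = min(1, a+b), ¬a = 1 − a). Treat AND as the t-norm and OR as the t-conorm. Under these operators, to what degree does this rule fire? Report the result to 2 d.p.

firing strength: (poor=0.91 OR unstable=0.84) = 1.00; AND[max(0, a+b−1)] with good=0.54 → w = 0.54

0.54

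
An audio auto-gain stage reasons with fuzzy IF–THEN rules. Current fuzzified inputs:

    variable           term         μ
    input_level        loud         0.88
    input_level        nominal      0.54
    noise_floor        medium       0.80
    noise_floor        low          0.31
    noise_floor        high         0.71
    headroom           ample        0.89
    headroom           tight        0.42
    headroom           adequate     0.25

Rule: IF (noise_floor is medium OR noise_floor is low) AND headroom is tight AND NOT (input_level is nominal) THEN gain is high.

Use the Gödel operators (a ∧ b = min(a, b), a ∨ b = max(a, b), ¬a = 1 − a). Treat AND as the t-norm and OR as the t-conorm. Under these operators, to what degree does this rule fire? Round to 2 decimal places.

firing strength: (medium=0.80 OR low=0.31) = 0.80; AND[min(a, b)] with tight=0.42, ¬nominal=1−0.54=0.46 → w = 0.42

0.42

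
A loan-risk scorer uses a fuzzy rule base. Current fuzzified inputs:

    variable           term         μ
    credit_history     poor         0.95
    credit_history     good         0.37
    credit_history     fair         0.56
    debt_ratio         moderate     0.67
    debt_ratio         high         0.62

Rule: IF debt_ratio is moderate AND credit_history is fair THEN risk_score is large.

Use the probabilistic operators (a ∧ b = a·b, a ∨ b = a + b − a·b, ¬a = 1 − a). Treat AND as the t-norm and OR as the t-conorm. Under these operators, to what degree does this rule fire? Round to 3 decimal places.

firing strength: moderate=0.67, fair=0.56; AND[a·b] → w = 0.3752

0.375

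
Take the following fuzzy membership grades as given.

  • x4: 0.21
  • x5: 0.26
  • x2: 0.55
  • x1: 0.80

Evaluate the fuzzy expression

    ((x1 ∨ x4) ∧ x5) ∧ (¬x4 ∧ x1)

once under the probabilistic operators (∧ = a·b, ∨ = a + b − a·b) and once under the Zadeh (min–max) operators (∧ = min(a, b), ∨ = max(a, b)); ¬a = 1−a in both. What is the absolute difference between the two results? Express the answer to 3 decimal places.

Under probabilistic:
  x1 ∨ x4 = a + b − a·b on (0.8000, 0.2100) = 0.8420
  (x1 ∨ x4) ∧ x5 = a·b on (0.8420, 0.2600) = 0.2189
  ¬x4 = 1 − 0.2100 = 0.7900
  ¬x4 ∧ x1 = a·b on (0.7900, 0.8000) = 0.6320
  ((x1 ∨ x4) ∧ x5) ∧ (¬x4 ∧ x1) = a·b on (0.2189, 0.6320) = 0.1384
  → value = 0.1384
Under Zadeh (min–max):
  x1 ∨ x4 = max(a, b) on (0.80, 0.21) = 0.80
  (x1 ∨ x4) ∧ x5 = min(a, b) on (0.80, 0.26) = 0.26
  ¬x4 = 1 − 0.21 = 0.79
  ¬x4 ∧ x1 = min(a, b) on (0.79, 0.80) = 0.79
  ((x1 ∨ x4) ∧ x5) ∧ (¬x4 ∧ x1) = min(a, b) on (0.26, 0.79) = 0.26
  → value = 0.2600
|0.1384 − 0.2600| = 0.122

0.122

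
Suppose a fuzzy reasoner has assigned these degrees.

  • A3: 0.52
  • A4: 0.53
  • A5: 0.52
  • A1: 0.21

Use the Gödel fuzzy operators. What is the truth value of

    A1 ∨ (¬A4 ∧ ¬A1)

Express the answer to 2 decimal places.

0.47

¬A4 = 1 − 0.53 = 0.47
¬A1 = 1 − 0.21 = 0.79
¬A4 ∧ ¬A1 = min(a, b) on (0.47, 0.79) = 0.47
A1 ∨ (¬A4 ∧ ¬A1) = max(a, b) on (0.21, 0.47) = 0.47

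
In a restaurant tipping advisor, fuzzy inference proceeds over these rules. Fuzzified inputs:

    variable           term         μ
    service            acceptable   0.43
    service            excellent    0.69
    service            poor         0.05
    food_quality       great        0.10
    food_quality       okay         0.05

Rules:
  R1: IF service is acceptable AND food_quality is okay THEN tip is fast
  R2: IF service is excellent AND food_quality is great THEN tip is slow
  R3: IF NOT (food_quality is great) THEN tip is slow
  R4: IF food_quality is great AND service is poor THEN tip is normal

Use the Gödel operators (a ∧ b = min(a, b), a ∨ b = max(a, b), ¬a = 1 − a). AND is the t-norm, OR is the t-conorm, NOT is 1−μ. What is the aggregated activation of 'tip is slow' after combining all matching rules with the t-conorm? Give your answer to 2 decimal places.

R1: acceptable=0.43, okay=0.05; AND[min(a, b)] → w = 0.05
R2: excellent=0.69, great=0.10; AND[min(a, b)] → w = 0.10
R3: ¬great=1−0.10=0.90 → w = 0.90
R4: great=0.10, poor=0.05; AND[min(a, b)] → w = 0.05
Rules with consequent 'slow': {R2, R3} → strengths 0.10, 0.90
Aggregate via t-conorm [max(a, b)]: 0.90

0.90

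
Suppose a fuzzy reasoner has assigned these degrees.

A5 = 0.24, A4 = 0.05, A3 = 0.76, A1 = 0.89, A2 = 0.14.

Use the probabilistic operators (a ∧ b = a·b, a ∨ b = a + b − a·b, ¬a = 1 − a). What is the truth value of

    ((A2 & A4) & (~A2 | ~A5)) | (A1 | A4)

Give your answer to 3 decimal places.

0.896

A2 & A4 = a·b on (0.1400, 0.0500) = 0.0070
~A2 = 1 − 0.1400 = 0.8600
~A5 = 1 − 0.2400 = 0.7600
~A2 | ~A5 = a + b − a·b on (0.8600, 0.7600) = 0.9664
(A2 & A4) & (~A2 | ~A5) = a·b on (0.0070, 0.9664) = 0.0068
A1 | A4 = a + b − a·b on (0.8900, 0.0500) = 0.8955
((A2 & A4) & (~A2 | ~A5)) | (A1 | A4) = a + b − a·b on (0.0068, 0.8955) = 0.8962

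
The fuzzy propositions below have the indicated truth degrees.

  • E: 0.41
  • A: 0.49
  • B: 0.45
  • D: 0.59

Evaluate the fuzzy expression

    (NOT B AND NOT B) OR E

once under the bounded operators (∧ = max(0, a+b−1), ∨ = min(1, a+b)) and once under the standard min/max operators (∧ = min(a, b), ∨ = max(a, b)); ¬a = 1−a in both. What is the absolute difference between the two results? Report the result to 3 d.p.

0.040

Under bounded:
  NOT B = 1 − 0.45 = 0.55
  NOT B = 1 − 0.45 = 0.55
  NOT B AND NOT B = max(0, a+b−1) on (0.55, 0.55) = 0.10
  (NOT B AND NOT B) OR E = min(1, a+b) on (0.10, 0.41) = 0.51
  → value = 0.5100
Under standard min/max:
  NOT B = 1 − 0.45 = 0.55
  NOT B = 1 − 0.45 = 0.55
  NOT B AND NOT B = min(a, b) on (0.55, 0.55) = 0.55
  (NOT B AND NOT B) OR E = max(a, b) on (0.55, 0.41) = 0.55
  → value = 0.5500
|0.5100 − 0.5500| = 0.040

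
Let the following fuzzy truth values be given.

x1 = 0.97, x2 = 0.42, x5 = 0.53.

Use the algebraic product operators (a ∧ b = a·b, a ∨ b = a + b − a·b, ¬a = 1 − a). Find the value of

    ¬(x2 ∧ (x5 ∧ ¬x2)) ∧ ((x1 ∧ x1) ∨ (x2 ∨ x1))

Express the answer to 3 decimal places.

¬x2 = 1 − 0.4200 = 0.5800
x5 ∧ ¬x2 = a·b on (0.5300, 0.5800) = 0.3074
x2 ∧ (x5 ∧ ¬x2) = a·b on (0.4200, 0.3074) = 0.1291
¬(x2 ∧ (x5 ∧ ¬x2)) = 1 − 0.1291 = 0.8709
x1 ∧ x1 = a·b on (0.9700, 0.9700) = 0.9409
x2 ∨ x1 = a + b − a·b on (0.4200, 0.9700) = 0.9826
(x1 ∧ x1) ∨ (x2 ∨ x1) = a + b − a·b on (0.9409, 0.9826) = 0.9990
¬(x2 ∧ (x5 ∧ ¬x2)) ∧ ((x1 ∧ x1) ∨ (x2 ∨ x1)) = a·b on (0.8709, 0.9990) = 0.8700

0.870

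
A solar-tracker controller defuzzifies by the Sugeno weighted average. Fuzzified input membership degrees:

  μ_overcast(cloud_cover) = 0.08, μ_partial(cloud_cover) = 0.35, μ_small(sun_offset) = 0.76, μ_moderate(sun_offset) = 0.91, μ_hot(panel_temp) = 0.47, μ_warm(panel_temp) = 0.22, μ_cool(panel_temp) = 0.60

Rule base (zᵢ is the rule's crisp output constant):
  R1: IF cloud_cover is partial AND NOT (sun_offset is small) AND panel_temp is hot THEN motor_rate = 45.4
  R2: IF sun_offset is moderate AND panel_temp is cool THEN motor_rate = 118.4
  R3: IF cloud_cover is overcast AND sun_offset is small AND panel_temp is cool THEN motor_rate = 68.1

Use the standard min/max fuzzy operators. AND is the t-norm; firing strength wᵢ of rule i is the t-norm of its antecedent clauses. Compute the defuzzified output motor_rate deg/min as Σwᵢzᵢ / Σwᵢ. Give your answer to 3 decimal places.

94.983

R1 (z=45.4): partial=0.35, ¬small=1−0.76=0.24, hot=0.47; AND[min(a, b)] → w = 0.24
R2 (z=118.4): moderate=0.91, cool=0.60; AND[min(a, b)] → w = 0.60
R3 (z=68.1): overcast=0.08, small=0.76, cool=0.60; AND[min(a, b)] → w = 0.08
Weighted average = (0.24·45.4 + 0.60·118.4 + 0.08·68.1) / (0.24 + 0.60 + 0.08)
  = 87.3840 / 0.9200 = 94.983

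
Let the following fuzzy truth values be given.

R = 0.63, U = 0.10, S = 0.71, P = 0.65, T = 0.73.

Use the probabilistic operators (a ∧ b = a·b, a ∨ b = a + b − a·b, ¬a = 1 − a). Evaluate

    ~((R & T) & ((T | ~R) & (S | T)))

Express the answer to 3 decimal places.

R & T = a·b on (0.6300, 0.7300) = 0.4599
~R = 1 − 0.6300 = 0.3700
T | ~R = a + b − a·b on (0.7300, 0.3700) = 0.8299
S | T = a + b − a·b on (0.7100, 0.7300) = 0.9217
(T | ~R) & (S | T) = a·b on (0.8299, 0.9217) = 0.7649
(R & T) & ((T | ~R) & (S | T)) = a·b on (0.4599, 0.7649) = 0.3518
~((R & T) & ((T | ~R) & (S | T))) = 1 − 0.3518 = 0.6482

0.648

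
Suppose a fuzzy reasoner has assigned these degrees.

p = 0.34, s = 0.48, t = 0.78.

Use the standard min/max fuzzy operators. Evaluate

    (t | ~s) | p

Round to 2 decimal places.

~s = 1 − 0.48 = 0.52
t | ~s = max(a, b) on (0.78, 0.52) = 0.78
(t | ~s) | p = max(a, b) on (0.78, 0.34) = 0.78

0.78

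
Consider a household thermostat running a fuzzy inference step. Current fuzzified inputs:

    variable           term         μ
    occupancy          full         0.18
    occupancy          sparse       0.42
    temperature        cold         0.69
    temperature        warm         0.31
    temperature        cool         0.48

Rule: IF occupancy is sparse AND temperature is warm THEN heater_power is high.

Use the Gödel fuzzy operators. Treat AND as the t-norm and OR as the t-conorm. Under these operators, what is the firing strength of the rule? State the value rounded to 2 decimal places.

firing strength: sparse=0.42, warm=0.31; AND[min(a, b)] → w = 0.31

0.31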